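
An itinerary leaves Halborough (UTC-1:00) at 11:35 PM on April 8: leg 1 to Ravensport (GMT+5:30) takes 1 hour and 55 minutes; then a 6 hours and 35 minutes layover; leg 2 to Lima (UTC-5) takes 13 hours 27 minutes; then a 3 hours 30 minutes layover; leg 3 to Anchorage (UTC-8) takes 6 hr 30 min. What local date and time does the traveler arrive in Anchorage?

12:32 AM on April 10

Convert departure to UTC: 11:35 PM + 1:00 = 12:35 AM UTC on Apr 9.
Add 1 hour and 55 minutes leg 1 → 2:30 AM UTC.
Add 6 hours 35 minutes layover in Ravensport → 9:05 AM UTC.
Add 13 hours 27 minutes leg 2 → 10:32 PM UTC.
Add 3 hours and 30 minutes layover in Lima → 2:02 AM UTC (Apr 10).
Add 6 hours and 30 minutes leg 3 → 8:32 AM UTC.
Anchorage is UTC−8:00, so local arrival = 8:32 AM − 8:00 = 12:32 AM on Apr 10.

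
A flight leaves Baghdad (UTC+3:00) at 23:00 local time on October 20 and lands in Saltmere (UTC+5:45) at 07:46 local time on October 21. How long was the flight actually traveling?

6 hours 1 minute

Departure in UTC: 23:00 − 3:00 = 20:00 on Oct 20.
Arrival in UTC: 07:46 − 5:45 = 02:01 on Oct 21.
Elapsed = 02:01 − 20:00 (+1 day) = 6 hours 1 minute.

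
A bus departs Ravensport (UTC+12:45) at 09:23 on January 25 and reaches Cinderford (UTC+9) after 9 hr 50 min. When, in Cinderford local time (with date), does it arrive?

15:28 on January 25

Convert departure to UTC: 09:23 − 12:45 = 20:38 UTC on Jan 24.
Add 9 hours 50 minutes travel time → 06:28 UTC (Jan 25).
Cinderford is UTC+9:00, so local arrival = 06:28 + 9:00 = 15:28 on Jan 25.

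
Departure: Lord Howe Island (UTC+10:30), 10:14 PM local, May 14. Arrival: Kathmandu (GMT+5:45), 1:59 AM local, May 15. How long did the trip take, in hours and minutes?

8 hours 30 minutes

Departure in UTC: 10:14 PM − 10:30 = 11:44 AM on May 14.
Arrival in UTC: 1:59 AM − 5:45 = 8:14 PM on May 14.
Elapsed = 8:14 PM − 11:44 AM = 8 hours 30 minutes.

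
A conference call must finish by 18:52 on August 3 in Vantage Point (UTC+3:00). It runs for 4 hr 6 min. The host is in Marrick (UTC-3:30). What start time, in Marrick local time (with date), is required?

08:16 on August 3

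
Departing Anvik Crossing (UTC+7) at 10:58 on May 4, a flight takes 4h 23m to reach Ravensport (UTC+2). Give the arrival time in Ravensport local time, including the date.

Ravensport is 5:00 behind Anvik Crossing.
After 4 hours 23 minutes it is 15:21 in Anvik Crossing.
Shift by the zone difference: 15:21 − 5:00 = 10:21 on May 4 in Ravensport.

10:21 on May 4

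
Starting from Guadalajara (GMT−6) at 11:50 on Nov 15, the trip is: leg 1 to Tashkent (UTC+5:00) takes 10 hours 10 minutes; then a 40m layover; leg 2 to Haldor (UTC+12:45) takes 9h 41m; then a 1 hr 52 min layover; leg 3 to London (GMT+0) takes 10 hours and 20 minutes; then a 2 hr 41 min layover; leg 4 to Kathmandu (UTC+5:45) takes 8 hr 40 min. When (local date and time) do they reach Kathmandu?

Convert departure to UTC: 11:50 + 6:00 = 17:50 UTC on Nov 15.
Add 10 hours and 10 minutes leg 1 → 04:00 UTC (Nov 16).
Add 40 minutes layover in Tashkent → 04:40 UTC.
Add 9 hours 41 minutes leg 2 → 14:21 UTC.
Add 1 hour and 52 minutes layover in Haldor → 16:13 UTC.
Add 10 hours and 20 minutes leg 3 → 02:33 UTC (Nov 17).
Add 2 hours and 41 minutes layover in London → 05:14 UTC.
Add 8 hours 40 minutes leg 4 → 13:54 UTC.
Kathmandu is UTC+5:45, so local arrival = 13:54 + 5:45 = 19:39 on Nov 17.

19:39 on Nov 17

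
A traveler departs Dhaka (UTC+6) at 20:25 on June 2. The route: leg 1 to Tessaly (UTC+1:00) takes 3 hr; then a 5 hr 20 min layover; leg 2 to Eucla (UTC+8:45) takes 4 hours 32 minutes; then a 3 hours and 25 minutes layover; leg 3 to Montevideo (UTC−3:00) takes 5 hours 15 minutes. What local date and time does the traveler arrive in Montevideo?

08:57 on June 3

Convert departure to UTC: 20:25 − 6:00 = 14:25 UTC on Jun 2.
Add 3 hours leg 1 → 17:25 UTC.
Add 5 hours and 20 minutes layover in Tessaly → 22:45 UTC.
Add 4 hours 32 minutes leg 2 → 03:17 UTC (Jun 3).
Add 3 hours and 25 minutes layover in Eucla → 06:42 UTC.
Add 5 hours 15 minutes leg 3 → 11:57 UTC.
Montevideo is UTC−3:00, so local arrival = 11:57 − 3:00 = 08:57 on Jun 3.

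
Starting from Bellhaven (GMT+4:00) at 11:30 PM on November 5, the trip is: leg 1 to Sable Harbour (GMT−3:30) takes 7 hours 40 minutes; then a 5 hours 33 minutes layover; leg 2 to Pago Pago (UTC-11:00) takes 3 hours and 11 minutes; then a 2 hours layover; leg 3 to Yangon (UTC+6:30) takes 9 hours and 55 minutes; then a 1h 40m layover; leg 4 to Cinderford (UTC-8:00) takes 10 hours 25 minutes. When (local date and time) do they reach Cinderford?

3:54 AM on Nov 7

Convert departure to UTC: 11:30 PM − 4:00 = 7:30 PM UTC on Nov 5.
Add 7 hours 40 minutes leg 1 → 3:10 AM UTC (Nov 6).
Add 5 hours and 33 minutes layover in Sable Harbour → 8:43 AM UTC.
Add 3 hours and 11 minutes leg 2 → 11:54 AM UTC.
Add 2 hours layover in Pago Pago → 1:54 PM UTC.
Add 9 hours 55 minutes leg 3 → 11:49 PM UTC.
Add 1 hour and 40 minutes layover in Yangon → 1:29 AM UTC (Nov 7).
Add 10 hours 25 minutes leg 4 → 11:54 AM UTC.
Cinderford is UTC−8:00, so local arrival = 11:54 AM − 8:00 = 3:54 AM on Nov 7.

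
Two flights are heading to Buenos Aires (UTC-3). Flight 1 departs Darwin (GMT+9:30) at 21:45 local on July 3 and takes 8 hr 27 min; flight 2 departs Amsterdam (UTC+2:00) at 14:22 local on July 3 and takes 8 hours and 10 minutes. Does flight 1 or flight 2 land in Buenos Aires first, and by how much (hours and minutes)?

Flight 1 in UTC: 21:45 − 9:30 = 12:15 on Jul 3.
+8 hours and 27 minutes → arrive 20:42 UTC on Jul 3.
Flight 2 in UTC: 14:22 − 2:00 = 12:22 on Jul 3.
+8 hours and 10 minutes → arrive 20:32 UTC on Jul 3.
Flight 2 lands earlier by 10 minutes.

the second, by 10 minutes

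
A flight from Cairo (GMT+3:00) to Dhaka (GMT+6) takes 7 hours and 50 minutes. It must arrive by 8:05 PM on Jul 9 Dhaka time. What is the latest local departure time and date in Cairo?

9:15 AM on July 9

Target arrival in UTC: 8:05 PM − 6:00 = 2:05 PM on Jul 9.
Subtract 7 hours and 50 minutes → departure 6:15 AM UTC on Jul 9.
Cairo is UTC+3:00: 6:15 AM + 3:00 = 9:15 AM on Jul 9.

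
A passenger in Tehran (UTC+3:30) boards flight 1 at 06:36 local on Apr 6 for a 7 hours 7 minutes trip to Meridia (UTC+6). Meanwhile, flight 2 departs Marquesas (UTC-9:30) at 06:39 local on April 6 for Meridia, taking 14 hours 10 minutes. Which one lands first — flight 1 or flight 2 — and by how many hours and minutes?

the first, by 20 hours 6 minutes

Flight 1 in UTC: 06:36 − 3:30 = 03:06 on Apr 6.
+7 hours and 7 minutes → arrive 10:13 UTC on Apr 6.
Flight 2 in UTC: 06:39 + 9:30 = 16:09 on Apr 6.
+14 hours and 10 minutes → arrive 06:19 UTC on Apr 7.
Flight 1 lands earlier by 20 hours 6 minutes.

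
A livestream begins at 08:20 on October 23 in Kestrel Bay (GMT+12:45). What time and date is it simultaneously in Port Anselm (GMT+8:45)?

04:20 on October 23

In UTC: 08:20 − 12:45 = 19:35 on Oct 22.
Port Anselm is UTC+8:45: 19:35 + 8:45 = 04:20 on Oct 23.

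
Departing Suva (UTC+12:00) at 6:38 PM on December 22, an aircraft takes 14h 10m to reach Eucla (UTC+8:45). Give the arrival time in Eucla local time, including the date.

5:33 AM on Dec 23

Eucla is 3:15 behind Suva.
After 14 hours and 10 minutes it is 8:48 AM (Dec 23) in Suva.
Shift by the zone difference: 8:48 AM − 3:15 = 5:33 AM on Dec 23 in Eucla.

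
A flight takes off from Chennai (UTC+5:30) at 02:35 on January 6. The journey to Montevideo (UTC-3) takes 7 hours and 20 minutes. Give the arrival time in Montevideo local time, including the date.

01:25 on January 6

Montevideo is 8:30 behind Chennai.
After 7 hours and 20 minutes it is 09:55 in Chennai.
Shift by the zone difference: 09:55 − 8:30 = 01:25 on Jan 6 in Montevideo.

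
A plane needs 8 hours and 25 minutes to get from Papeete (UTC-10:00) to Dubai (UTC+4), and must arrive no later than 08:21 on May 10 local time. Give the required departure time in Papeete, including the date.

Target arrival in UTC: 08:21 − 4:00 = 04:21 on May 10.
Subtract 8 hours 25 minutes → departure 19:56 UTC on May 9.
Papeete is UTC−10:00: 19:56 − 10:00 = 09:56 on May 9.

09:56 on May 9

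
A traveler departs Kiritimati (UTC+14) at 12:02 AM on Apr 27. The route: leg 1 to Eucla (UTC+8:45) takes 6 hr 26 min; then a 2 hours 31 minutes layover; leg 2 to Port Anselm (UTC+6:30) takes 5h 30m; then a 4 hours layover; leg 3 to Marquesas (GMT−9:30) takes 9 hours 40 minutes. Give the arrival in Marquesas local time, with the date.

4:39 AM on April 27

Convert departure to UTC: 12:02 AM − 14:00 = 10:02 AM UTC on Apr 26.
Add 6 hours 26 minutes leg 1 → 4:28 PM UTC.
Add 2 hours 31 minutes layover in Eucla → 6:59 PM UTC.
Add 5 hours 30 minutes leg 2 → 12:29 AM UTC (Apr 27).
Add 4 hours layover in Port Anselm → 4:29 AM UTC.
Add 9 hours and 40 minutes leg 3 → 2:09 PM UTC.
Marquesas is UTC−9:30, so local arrival = 2:09 PM − 9:30 = 4:39 AM on Apr 27.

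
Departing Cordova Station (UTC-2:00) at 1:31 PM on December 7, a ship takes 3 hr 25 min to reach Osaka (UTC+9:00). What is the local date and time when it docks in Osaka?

Osaka is 11:00 ahead of Cordova Station.
After 3 hours and 25 minutes it is 4:56 PM in Cordova Station.
Shift by the zone difference: 4:56 PM + 11:00 = 3:56 AM on Dec 8 in Osaka.

3:56 AM on December 8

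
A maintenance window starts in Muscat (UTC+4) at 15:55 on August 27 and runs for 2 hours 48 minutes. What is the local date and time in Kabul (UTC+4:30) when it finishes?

19:13 on August 27

Convert start to UTC: 15:55 − 4:00 = 11:55 UTC on Aug 27.
Add 2 hours 48 minutes duration → 14:43 UTC.
Kabul is UTC+4:30, so local end time = 14:43 + 4:30 = 19:13 on Aug 27.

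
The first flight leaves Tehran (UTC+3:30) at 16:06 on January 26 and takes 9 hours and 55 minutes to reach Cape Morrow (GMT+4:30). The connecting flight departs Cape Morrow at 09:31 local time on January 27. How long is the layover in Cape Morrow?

6 hours 30 minutes

Convert departure to UTC: 16:06 − 3:30 = 12:36 UTC on Jan 26.
Add 9 hours and 55 minutes flight time → 22:31 UTC.
Cape Morrow is UTC+4:30, so local arrival = 22:31 + 4:30 = 03:01 on Jan 27.
Layover = 09:31 − 03:01 = 6 hours 30 minutes.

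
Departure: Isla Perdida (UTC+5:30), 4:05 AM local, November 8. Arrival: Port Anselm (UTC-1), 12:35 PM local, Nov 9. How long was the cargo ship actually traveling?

39 hours

Departure in UTC: 4:05 AM − 5:30 = 10:35 PM on Nov 7.
Arrival in UTC: 12:35 PM + 1:00 = 1:35 PM on Nov 9.
Elapsed = 1:35 PM − 10:35 PM (+2 days) = 39 hours.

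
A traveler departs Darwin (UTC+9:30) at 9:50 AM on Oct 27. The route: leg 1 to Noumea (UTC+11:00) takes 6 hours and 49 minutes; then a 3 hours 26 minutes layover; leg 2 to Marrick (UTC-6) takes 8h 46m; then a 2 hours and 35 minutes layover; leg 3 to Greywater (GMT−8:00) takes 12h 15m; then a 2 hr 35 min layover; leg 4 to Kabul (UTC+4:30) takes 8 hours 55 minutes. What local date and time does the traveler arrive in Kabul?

2:11 AM on October 29

Convert departure to UTC: 9:50 AM − 9:30 = 12:20 AM UTC on Oct 27.
Add 6 hours and 49 minutes leg 1 → 7:09 AM UTC.
Add 3 hours 26 minutes layover in Noumea → 10:35 AM UTC.
Add 8 hours 46 minutes leg 2 → 7:21 PM UTC.
Add 2 hours and 35 minutes layover in Marrick → 9:56 PM UTC.
Add 12 hours and 15 minutes leg 3 → 10:11 AM UTC (Oct 28).
Add 2 hours 35 minutes layover in Greywater → 12:46 PM UTC.
Add 8 hours 55 minutes leg 4 → 9:41 PM UTC.
Kabul is UTC+4:30, so local arrival = 9:41 PM + 4:30 = 2:11 AM on Oct 29.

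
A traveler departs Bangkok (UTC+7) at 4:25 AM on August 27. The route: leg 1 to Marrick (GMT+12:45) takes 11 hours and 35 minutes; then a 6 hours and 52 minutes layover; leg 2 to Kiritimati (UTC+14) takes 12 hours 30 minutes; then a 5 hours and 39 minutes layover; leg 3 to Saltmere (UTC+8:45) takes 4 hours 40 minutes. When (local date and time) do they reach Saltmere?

11:26 PM on August 28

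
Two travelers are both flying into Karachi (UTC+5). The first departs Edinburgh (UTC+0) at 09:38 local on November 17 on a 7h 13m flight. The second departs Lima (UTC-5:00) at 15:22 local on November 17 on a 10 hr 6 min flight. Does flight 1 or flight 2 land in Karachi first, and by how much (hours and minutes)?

Flight 1 departs at 09:38 UTC (Nov 17).
+7 hours and 13 minutes → arrive 16:51 UTC on Nov 17.
Flight 2 in UTC: 15:22 + 5:00 = 20:22 on Nov 17.
+10 hours and 6 minutes → arrive 06:28 UTC on Nov 18.
Flight 1 lands earlier by 13 hours 37 minutes.

the first, by 13 hours 37 minutes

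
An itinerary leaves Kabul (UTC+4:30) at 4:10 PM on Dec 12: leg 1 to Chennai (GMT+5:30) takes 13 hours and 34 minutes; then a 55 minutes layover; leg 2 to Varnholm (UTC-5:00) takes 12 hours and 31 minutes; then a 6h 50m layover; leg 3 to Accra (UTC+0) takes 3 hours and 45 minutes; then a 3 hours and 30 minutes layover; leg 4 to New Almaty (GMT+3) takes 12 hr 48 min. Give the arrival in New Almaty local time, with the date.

8:33 PM on Dec 14

Convert departure to UTC: 4:10 PM − 4:30 = 11:40 AM UTC on Dec 12.
Add 13 hours 34 minutes leg 1 → 1:14 AM UTC (Dec 13).
Add 55 minutes layover in Chennai → 2:09 AM UTC.
Add 12 hours and 31 minutes leg 2 → 2:40 PM UTC.
Add 6 hours and 50 minutes layover in Varnholm → 9:30 PM UTC.
Add 3 hours 45 minutes leg 3 → 1:15 AM UTC (Dec 14).
Add 3 hours 30 minutes layover in Accra → 4:45 AM UTC.
Add 12 hours 48 minutes leg 4 → 5:33 PM UTC.
New Almaty is UTC+3:00, so local arrival = 5:33 PM + 3:00 = 8:33 PM on Dec 14.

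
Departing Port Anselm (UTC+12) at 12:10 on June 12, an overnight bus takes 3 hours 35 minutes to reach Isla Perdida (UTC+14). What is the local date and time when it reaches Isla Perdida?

17:45 on June 12

Convert departure to UTC: 12:10 − 12:00 = 00:10 UTC on Jun 12.
Add 3 hours 35 minutes travel time → 03:45 UTC.
Isla Perdida is UTC+14:00, so local arrival = 03:45 + 14:00 = 17:45 on Jun 12.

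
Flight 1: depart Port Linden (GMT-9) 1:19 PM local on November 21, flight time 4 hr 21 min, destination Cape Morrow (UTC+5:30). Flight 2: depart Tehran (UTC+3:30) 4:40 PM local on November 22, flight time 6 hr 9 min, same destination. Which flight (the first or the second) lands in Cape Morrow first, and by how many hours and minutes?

the first, by 16 hours 39 minutes

Flight 1 in UTC: 1:19 PM + 9:00 = 10:19 PM on Nov 21.
+4 hours and 21 minutes → arrive 2:40 AM UTC on Nov 22.
Flight 2 in UTC: 4:40 PM − 3:30 = 1:10 PM on Nov 22.
+6 hours 9 minutes → arrive 7:19 PM UTC on Nov 22.
Flight 1 lands earlier by 16 hours 39 minutes.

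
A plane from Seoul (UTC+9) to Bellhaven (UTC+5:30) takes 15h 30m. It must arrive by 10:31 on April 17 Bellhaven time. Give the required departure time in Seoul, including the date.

22:31 on Apr 16

Target arrival in UTC: 10:31 − 5:30 = 05:01 on Apr 17.
Subtract 15 hours 30 minutes → departure 13:31 UTC on Apr 16.
Seoul is UTC+9:00: 13:31 + 9:00 = 22:31 on Apr 16.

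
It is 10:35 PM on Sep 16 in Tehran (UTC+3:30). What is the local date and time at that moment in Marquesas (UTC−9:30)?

9:35 AM on Sep 16

In UTC: 10:35 PM − 3:30 = 7:05 PM on Sep 16.
Marquesas is UTC−9:30: 7:05 PM − 9:30 = 9:35 AM on Sep 16.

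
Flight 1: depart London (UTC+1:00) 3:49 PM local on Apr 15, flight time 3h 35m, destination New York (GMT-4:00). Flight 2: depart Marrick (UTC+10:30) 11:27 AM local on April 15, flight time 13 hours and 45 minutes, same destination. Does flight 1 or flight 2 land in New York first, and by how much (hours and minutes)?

the second, by 3 hours 42 minutes

Flight 1 in UTC: 3:49 PM − 1:00 = 2:49 PM on Apr 15.
+3 hours 35 minutes → arrive 6:24 PM UTC on Apr 15.
Flight 2 in UTC: 11:27 AM − 10:30 = 12:57 AM on Apr 15.
+13 hours and 45 minutes → arrive 2:42 PM UTC on Apr 15.
Flight 2 lands earlier by 3 hours 42 minutes.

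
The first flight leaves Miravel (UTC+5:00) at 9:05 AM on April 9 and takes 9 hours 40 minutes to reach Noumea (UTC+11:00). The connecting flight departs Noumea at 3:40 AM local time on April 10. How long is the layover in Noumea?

2 hours 55 minutes

Convert departure to UTC: 9:05 AM − 5:00 = 4:05 AM UTC on Apr 9.
Add 9 hours and 40 minutes flight time → 1:45 PM UTC.
Noumea is UTC+11:00, so local arrival = 1:45 PM + 11:00 = 12:45 AM on Apr 10.
Layover = 3:40 AM − 12:45 AM = 2 hours 55 minutes.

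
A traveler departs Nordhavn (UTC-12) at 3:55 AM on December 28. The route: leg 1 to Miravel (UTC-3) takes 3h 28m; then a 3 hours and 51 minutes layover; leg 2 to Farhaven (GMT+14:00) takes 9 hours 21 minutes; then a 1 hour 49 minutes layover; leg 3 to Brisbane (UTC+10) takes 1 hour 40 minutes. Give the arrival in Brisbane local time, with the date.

10:04 PM on December 29

Convert departure to UTC: 3:55 AM + 12:00 = 3:55 PM UTC on Dec 28.
Add 3 hours 28 minutes leg 1 → 7:23 PM UTC.
Add 3 hours and 51 minutes layover in Miravel → 11:14 PM UTC.
Add 9 hours 21 minutes leg 2 → 8:35 AM UTC (Dec 29).
Add 1 hour and 49 minutes layover in Farhaven → 10:24 AM UTC.
Add 1 hour 40 minutes leg 3 → 12:04 PM UTC.
Brisbane is UTC+10:00, so local arrival = 12:04 PM + 10:00 = 10:04 PM on Dec 29.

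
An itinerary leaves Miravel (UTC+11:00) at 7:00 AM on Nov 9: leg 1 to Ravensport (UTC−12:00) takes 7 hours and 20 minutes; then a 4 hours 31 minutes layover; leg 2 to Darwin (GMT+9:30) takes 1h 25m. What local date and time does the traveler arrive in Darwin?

Convert departure to UTC: 7:00 AM − 11:00 = 8:00 PM UTC on Nov 8.
Add 7 hours and 20 minutes leg 1 → 3:20 AM UTC (Nov 9).
Add 4 hours and 31 minutes layover in Ravensport → 7:51 AM UTC.
Add 1 hour 25 minutes leg 2 → 9:16 AM UTC.
Darwin is UTC+9:30, so local arrival = 9:16 AM + 9:30 = 6:46 PM on Nov 9.

6:46 PM on Nov 9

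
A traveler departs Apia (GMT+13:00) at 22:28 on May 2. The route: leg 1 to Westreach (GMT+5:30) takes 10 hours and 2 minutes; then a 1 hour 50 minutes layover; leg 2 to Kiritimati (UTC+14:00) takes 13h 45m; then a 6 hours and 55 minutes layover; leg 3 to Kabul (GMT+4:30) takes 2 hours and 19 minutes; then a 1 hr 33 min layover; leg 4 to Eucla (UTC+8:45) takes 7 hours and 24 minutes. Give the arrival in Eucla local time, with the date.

14:01 on May 4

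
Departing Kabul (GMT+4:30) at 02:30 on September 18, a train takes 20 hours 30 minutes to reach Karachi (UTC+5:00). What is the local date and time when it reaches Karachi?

Convert departure to UTC: 02:30 − 4:30 = 22:00 UTC on Sep 17.
Add 20 hours 30 minutes travel time → 18:30 UTC (Sep 18).
Karachi is UTC+5:00, so local arrival = 18:30 + 5:00 = 23:30 on Sep 18.

23:30 on September 18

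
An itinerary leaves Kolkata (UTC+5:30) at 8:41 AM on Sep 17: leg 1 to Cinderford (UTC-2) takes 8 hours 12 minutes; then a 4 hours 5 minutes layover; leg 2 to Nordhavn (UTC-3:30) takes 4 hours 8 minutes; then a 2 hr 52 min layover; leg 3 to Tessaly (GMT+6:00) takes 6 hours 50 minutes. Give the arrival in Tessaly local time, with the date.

Convert departure to UTC: 8:41 AM − 5:30 = 3:11 AM UTC on Sep 17.
Add 8 hours and 12 minutes leg 1 → 11:23 AM UTC.
Add 4 hours 5 minutes layover in Cinderford → 3:28 PM UTC.
Add 4 hours and 8 minutes leg 2 → 7:36 PM UTC.
Add 2 hours and 52 minutes layover in Nordhavn → 10:28 PM UTC.
Add 6 hours 50 minutes leg 3 → 5:18 AM UTC (Sep 18).
Tessaly is UTC+6:00, so local arrival = 5:18 AM + 6:00 = 11:18 AM on Sep 18.

11:18 AM on September 18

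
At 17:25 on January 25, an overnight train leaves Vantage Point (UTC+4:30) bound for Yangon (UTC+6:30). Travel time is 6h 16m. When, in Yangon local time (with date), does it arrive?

01:41 on Jan 26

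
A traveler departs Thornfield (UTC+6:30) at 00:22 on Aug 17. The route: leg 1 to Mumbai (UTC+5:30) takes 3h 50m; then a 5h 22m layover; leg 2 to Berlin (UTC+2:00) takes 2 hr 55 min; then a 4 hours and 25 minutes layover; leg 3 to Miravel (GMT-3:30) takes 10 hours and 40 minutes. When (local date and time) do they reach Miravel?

Convert departure to UTC: 00:22 − 6:30 = 17:52 UTC on Aug 16.
Add 3 hours and 50 minutes leg 1 → 21:42 UTC.
Add 5 hours 22 minutes layover in Mumbai → 03:04 UTC (Aug 17).
Add 2 hours 55 minutes leg 2 → 05:59 UTC.
Add 4 hours and 25 minutes layover in Berlin → 10:24 UTC.
Add 10 hours 40 minutes leg 3 → 21:04 UTC.
Miravel is UTC−3:30, so local arrival = 21:04 − 3:30 = 17:34 on Aug 17.

17:34 on August 17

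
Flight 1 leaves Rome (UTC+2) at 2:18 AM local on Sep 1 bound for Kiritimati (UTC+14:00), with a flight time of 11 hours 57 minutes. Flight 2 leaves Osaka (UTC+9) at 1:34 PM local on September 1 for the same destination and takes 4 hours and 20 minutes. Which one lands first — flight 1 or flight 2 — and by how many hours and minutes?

Flight 1 in UTC: 2:18 AM − 2:00 = 12:18 AM on Sep 1.
+11 hours and 57 minutes → arrive 12:15 PM UTC on Sep 1.
Flight 2 in UTC: 1:34 PM − 9:00 = 4:34 AM on Sep 1.
+4 hours and 20 minutes → arrive 8:54 AM UTC on Sep 1.
Flight 2 lands earlier by 3 hours 21 minutes.

the second, by 3 hours 21 minutes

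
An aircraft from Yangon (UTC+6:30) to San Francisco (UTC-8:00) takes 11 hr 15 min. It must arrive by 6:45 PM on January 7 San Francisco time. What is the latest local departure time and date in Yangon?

Target arrival in UTC: 6:45 PM + 8:00 = 2:45 AM on Jan 8.
Subtract 11 hours and 15 minutes → departure 3:30 PM UTC on Jan 7.
Yangon is UTC+6:30: 3:30 PM + 6:30 = 10:00 PM on Jan 7.

10:00 PM on January 7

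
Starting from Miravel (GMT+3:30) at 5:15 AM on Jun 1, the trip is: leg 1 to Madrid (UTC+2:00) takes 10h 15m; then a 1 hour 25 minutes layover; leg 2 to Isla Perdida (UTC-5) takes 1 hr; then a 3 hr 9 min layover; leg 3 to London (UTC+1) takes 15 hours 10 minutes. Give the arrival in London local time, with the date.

9:44 AM on June 2

Convert departure to UTC: 5:15 AM − 3:30 = 1:45 AM UTC on Jun 1.
Add 10 hours and 15 minutes leg 1 → 12:00 PM UTC.
Add 1 hour and 25 minutes layover in Madrid → 1:25 PM UTC.
Add 1 hour leg 2 → 2:25 PM UTC.
Add 3 hours and 9 minutes layover in Isla Perdida → 5:34 PM UTC.
Add 15 hours 10 minutes leg 3 → 8:44 AM UTC (Jun 2).
London is UTC+1:00, so local arrival = 8:44 AM + 1:00 = 9:44 AM on Jun 2.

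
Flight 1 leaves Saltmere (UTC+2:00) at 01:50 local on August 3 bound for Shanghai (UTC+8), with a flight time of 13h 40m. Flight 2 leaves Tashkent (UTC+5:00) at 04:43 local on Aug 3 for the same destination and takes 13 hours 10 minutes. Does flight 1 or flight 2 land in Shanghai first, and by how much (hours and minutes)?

the second, by 37 minutes

Flight 1 in UTC: 01:50 − 2:00 = 23:50 on Aug 2.
+13 hours and 40 minutes → arrive 13:30 UTC on Aug 3.
Flight 2 in UTC: 04:43 − 5:00 = 23:43 on Aug 2.
+13 hours 10 minutes → arrive 12:53 UTC on Aug 3.
Flight 2 lands earlier by 37 minutes.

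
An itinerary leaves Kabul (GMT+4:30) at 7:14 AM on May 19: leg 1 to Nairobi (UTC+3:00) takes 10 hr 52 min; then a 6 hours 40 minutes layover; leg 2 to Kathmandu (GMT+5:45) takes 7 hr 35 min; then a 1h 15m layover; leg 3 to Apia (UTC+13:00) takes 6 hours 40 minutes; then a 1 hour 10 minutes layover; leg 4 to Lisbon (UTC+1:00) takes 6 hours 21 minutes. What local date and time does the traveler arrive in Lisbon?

8:17 PM on May 20

Convert departure to UTC: 7:14 AM − 4:30 = 2:44 AM UTC on May 19.
Add 10 hours and 52 minutes leg 1 → 1:36 PM UTC.
Add 6 hours and 40 minutes layover in Nairobi → 8:16 PM UTC.
Add 7 hours and 35 minutes leg 2 → 3:51 AM UTC (May 20).
Add 1 hour 15 minutes layover in Kathmandu → 5:06 AM UTC.
Add 6 hours and 40 minutes leg 3 → 11:46 AM UTC.
Add 1 hour and 10 minutes layover in Apia → 12:56 PM UTC.
Add 6 hours 21 minutes leg 4 → 7:17 PM UTC.
Lisbon is UTC+1:00, so local arrival = 7:17 PM + 1:00 = 8:17 PM on May 20.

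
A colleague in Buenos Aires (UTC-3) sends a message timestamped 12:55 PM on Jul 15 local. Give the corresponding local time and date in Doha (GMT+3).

6:55 PM on July 15

Doha is 6:00 ahead of Buenos Aires.
Shift by the zone difference: 12:55 PM + 6:00 = 6:55 PM on Jul 15 in Doha.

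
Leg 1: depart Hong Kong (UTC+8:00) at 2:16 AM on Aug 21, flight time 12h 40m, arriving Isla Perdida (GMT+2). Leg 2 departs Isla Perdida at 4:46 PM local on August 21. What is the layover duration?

Convert departure to UTC: 2:16 AM − 8:00 = 6:16 PM UTC on Aug 20.
Add 12 hours 40 minutes flight time → 6:56 AM UTC (Aug 21).
Isla Perdida is UTC+2:00, so local arrival = 6:56 AM + 2:00 = 8:56 AM on Aug 21.
Layover = 4:46 PM − 8:56 AM = 7 hours 50 minutes.

7 hours 50 minutes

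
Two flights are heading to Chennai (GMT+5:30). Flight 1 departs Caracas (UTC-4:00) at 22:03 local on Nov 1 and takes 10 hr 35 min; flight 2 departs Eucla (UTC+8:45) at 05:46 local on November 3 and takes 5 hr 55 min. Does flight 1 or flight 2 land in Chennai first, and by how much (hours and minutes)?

the first, by 14 hours 18 minutes

Flight 1 in UTC: 22:03 + 4:00 = 02:03 on Nov 2.
+10 hours and 35 minutes → arrive 12:38 UTC on Nov 2.
Flight 2 in UTC: 05:46 − 8:45 = 21:01 on Nov 2.
+5 hours 55 minutes → arrive 02:56 UTC on Nov 3.
Flight 1 lands earlier by 14 hours 18 minutes.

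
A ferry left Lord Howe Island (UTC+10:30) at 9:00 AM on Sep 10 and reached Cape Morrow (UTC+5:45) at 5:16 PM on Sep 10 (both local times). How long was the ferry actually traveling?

13 hours 1 minute

Cape Morrow is 4:45 behind Lord Howe Island.
Clock-face elapsed time (ignoring zones) is 8 hours 16 minutes.
Actual elapsed = 8 hours 16 minutes + 4:45 = 13 hours 1 minute.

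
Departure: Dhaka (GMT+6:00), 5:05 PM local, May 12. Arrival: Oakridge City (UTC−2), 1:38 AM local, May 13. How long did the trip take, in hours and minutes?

Oakridge City is 8:00 behind Dhaka.
Clock-face elapsed time (ignoring zones) is 8 hours 33 minutes.
Actual elapsed = 8 hours 33 minutes + 8:00 = 16 hours 33 minutes.

16 hours 33 minutes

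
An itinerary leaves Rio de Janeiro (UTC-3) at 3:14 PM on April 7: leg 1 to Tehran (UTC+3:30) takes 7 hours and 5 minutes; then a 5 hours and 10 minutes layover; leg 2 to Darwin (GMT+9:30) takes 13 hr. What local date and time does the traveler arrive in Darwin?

4:59 AM on April 9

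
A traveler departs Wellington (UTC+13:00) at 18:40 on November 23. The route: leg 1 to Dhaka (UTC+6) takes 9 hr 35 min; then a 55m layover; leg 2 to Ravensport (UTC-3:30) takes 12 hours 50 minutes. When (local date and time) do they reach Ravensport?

01:30 on November 24

Convert departure to UTC: 18:40 − 13:00 = 05:40 UTC on Nov 23.
Add 9 hours and 35 minutes leg 1 → 15:15 UTC.
Add 55 minutes layover in Dhaka → 16:10 UTC.
Add 12 hours and 50 minutes leg 2 → 05:00 UTC (Nov 24).
Ravensport is UTC−3:30, so local arrival = 05:00 − 3:30 = 01:30 on Nov 24.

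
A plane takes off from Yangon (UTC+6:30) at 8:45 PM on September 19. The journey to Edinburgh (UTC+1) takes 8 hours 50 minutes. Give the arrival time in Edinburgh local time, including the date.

12:05 AM on September 20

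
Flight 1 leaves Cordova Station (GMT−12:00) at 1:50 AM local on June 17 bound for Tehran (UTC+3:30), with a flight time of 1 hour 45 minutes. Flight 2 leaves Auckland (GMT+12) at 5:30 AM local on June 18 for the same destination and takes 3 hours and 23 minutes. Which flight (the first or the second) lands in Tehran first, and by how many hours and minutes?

the first, by 5 hours 18 minutes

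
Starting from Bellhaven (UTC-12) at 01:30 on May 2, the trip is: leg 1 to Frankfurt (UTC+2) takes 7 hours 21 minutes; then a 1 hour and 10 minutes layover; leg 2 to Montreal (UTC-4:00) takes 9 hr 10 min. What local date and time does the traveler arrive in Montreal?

Convert departure to UTC: 01:30 + 12:00 = 13:30 UTC on May 2.
Add 7 hours and 21 minutes leg 1 → 20:51 UTC.
Add 1 hour 10 minutes layover in Frankfurt → 22:01 UTC.
Add 9 hours and 10 minutes leg 2 → 07:11 UTC (May 3).
Montreal is UTC−4:00, so local arrival = 07:11 − 4:00 = 03:11 on May 3.

03:11 on May 3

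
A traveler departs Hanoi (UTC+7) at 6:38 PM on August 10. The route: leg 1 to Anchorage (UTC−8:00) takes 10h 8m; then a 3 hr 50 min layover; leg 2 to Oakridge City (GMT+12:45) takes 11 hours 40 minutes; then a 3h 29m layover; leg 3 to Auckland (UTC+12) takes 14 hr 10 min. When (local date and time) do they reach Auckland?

6:55 PM on Aug 12

Convert departure to UTC: 6:38 PM − 7:00 = 11:38 AM UTC on Aug 10.
Add 10 hours 8 minutes leg 1 → 9:46 PM UTC.
Add 3 hours 50 minutes layover in Anchorage → 1:36 AM UTC (Aug 11).
Add 11 hours and 40 minutes leg 2 → 1:16 PM UTC.
Add 3 hours 29 minutes layover in Oakridge City → 4:45 PM UTC.
Add 14 hours 10 minutes leg 3 → 6:55 AM UTC (Aug 12).
Auckland is UTC+12:00, so local arrival = 6:55 AM + 12:00 = 6:55 PM on Aug 12.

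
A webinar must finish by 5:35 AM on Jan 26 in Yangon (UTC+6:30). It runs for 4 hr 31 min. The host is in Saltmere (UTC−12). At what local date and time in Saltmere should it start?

6:34 AM on Jan 25

Target end time in UTC: 5:35 AM − 6:30 = 11:05 PM on Jan 25.
Subtract 4 hours and 31 minutes → start 6:34 PM UTC on Jan 25.
Saltmere is UTC−12:00: 6:34 PM − 12:00 = 6:34 AM on Jan 25.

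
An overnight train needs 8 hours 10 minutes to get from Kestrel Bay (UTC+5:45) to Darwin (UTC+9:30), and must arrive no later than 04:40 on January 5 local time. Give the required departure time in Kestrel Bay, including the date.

Target arrival in UTC: 04:40 − 9:30 = 19:10 on Jan 4.
Subtract 8 hours and 10 minutes → departure 11:00 UTC on Jan 4.
Kestrel Bay is UTC+5:45: 11:00 + 5:45 = 16:45 on Jan 4.

16:45 on January 4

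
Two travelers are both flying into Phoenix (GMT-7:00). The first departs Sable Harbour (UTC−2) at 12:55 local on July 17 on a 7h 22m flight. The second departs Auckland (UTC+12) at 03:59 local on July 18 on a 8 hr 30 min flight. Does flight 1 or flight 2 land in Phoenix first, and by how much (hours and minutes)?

the first, by 2 hours 12 minutes

Flight 1 in UTC: 12:55 + 2:00 = 14:55 on Jul 17.
+7 hours and 22 minutes → arrive 22:17 UTC on Jul 17.
Flight 2 in UTC: 03:59 − 12:00 = 15:59 on Jul 17.
+8 hours 30 minutes → arrive 00:29 UTC on Jul 18.
Flight 1 lands earlier by 2 hours 12 minutes.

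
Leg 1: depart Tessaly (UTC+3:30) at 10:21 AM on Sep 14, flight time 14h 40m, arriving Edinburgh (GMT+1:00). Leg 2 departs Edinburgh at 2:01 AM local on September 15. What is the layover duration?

3 hours 30 minutes

Convert departure to UTC: 10:21 AM − 3:30 = 6:51 AM UTC on Sep 14.
Add 14 hours 40 minutes flight time → 9:31 PM UTC.
Edinburgh is UTC+1:00, so local arrival = 9:31 PM + 1:00 = 10:31 PM on Sep 14.
Layover = 2:01 AM − 10:31 PM (+1 day) = 3 hours 30 minutes.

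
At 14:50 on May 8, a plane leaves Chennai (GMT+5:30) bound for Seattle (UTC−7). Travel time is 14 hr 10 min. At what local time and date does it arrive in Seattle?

16:30 on May 8

Convert departure to UTC: 14:50 − 5:30 = 09:20 UTC on May 8.
Add 14 hours and 10 minutes travel time → 23:30 UTC.
Seattle is UTC−7:00, so local arrival = 23:30 − 7:00 = 16:30 on May 8.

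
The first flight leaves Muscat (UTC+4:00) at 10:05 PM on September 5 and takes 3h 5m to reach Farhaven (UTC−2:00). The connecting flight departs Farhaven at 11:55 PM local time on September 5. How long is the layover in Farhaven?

Convert departure to UTC: 10:05 PM − 4:00 = 6:05 PM UTC on Sep 5.
Add 3 hours and 5 minutes flight time → 9:10 PM UTC.
Farhaven is UTC−2:00, so local arrival = 9:10 PM − 2:00 = 7:10 PM on Sep 5.
Layover = 11:55 PM − 7:10 PM = 4 hours 45 minutes.

4 hours 45 minutes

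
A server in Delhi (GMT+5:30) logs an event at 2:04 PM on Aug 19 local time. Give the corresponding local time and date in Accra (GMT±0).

8:34 AM on August 19

Accra is 5:30 behind Delhi.
Shift by the zone difference: 2:04 PM − 5:30 = 8:34 AM on Aug 19 in Accra.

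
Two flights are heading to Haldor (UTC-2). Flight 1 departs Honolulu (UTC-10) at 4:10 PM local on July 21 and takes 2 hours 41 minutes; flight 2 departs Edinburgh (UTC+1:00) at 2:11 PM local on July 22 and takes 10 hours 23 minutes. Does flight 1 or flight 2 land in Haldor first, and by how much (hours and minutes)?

the first, by 18 hours 43 minutes

Flight 1 in UTC: 4:10 PM + 10:00 = 2:10 AM on Jul 22.
+2 hours and 41 minutes → arrive 4:51 AM UTC on Jul 22.
Flight 2 in UTC: 2:11 PM − 1:00 = 1:11 PM on Jul 22.
+10 hours and 23 minutes → arrive 11:34 PM UTC on Jul 22.
Flight 1 lands earlier by 18 hours 43 minutes.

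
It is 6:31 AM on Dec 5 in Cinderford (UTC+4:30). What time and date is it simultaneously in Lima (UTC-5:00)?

9:01 PM on Dec 4

Lima is 9:30 behind Cinderford.
Shift by the zone difference: 6:31 AM − 9:30 = 9:01 PM on Dec 4 in Lima.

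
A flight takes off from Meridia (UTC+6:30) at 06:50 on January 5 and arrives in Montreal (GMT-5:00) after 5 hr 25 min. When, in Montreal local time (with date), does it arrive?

00:45 on January 5

Convert departure to UTC: 06:50 − 6:30 = 00:20 UTC on Jan 5.
Add 5 hours and 25 minutes travel time → 05:45 UTC.
Montreal is UTC−5:00, so local arrival = 05:45 − 5:00 = 00:45 on Jan 5.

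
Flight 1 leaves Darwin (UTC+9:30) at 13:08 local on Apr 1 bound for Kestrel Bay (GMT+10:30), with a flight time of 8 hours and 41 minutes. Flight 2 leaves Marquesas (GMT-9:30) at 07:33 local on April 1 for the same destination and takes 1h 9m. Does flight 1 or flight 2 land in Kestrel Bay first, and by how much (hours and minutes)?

the first, by 5 hours 53 minutes

Flight 1 in UTC: 13:08 − 9:30 = 03:38 on Apr 1.
+8 hours and 41 minutes → arrive 12:19 UTC on Apr 1.
Flight 2 in UTC: 07:33 + 9:30 = 17:03 on Apr 1.
+1 hour 9 minutes → arrive 18:12 UTC on Apr 1.
Flight 1 lands earlier by 5 hours 53 minutes.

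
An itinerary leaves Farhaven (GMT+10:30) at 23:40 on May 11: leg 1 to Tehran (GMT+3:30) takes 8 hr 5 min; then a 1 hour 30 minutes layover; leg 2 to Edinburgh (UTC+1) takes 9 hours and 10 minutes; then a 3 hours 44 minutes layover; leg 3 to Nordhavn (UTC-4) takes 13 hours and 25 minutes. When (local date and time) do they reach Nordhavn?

Convert departure to UTC: 23:40 − 10:30 = 13:10 UTC on May 11.
Add 8 hours 5 minutes leg 1 → 21:15 UTC.
Add 1 hour 30 minutes layover in Tehran → 22:45 UTC.
Add 9 hours 10 minutes leg 2 → 07:55 UTC (May 12).
Add 3 hours 44 minutes layover in Edinburgh → 11:39 UTC.
Add 13 hours and 25 minutes leg 3 → 01:04 UTC (May 13).
Nordhavn is UTC−4:00, so local arrival = 01:04 − 4:00 = 21:04 on May 12.

21:04 on May 12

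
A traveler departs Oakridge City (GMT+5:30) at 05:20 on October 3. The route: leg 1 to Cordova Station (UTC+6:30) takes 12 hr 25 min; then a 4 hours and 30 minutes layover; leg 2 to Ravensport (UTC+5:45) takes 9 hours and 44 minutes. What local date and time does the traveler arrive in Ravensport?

Convert departure to UTC: 05:20 − 5:30 = 23:50 UTC on Oct 2.
Add 12 hours and 25 minutes leg 1 → 12:15 UTC (Oct 3).
Add 4 hours 30 minutes layover in Cordova Station → 16:45 UTC.
Add 9 hours 44 minutes leg 2 → 02:29 UTC (Oct 4).
Ravensport is UTC+5:45, so local arrival = 02:29 + 5:45 = 08:14 on Oct 4.

08:14 on October 4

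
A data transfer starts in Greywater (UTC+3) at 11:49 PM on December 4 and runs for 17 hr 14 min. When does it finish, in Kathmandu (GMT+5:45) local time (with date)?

7:48 PM on Dec 5

Convert start to UTC: 11:49 PM − 3:00 = 8:49 PM UTC on Dec 4.
Add 17 hours 14 minutes duration → 2:03 PM UTC (Dec 5).
Kathmandu is UTC+5:45, so local end time = 2:03 PM + 5:45 = 7:48 PM on Dec 5.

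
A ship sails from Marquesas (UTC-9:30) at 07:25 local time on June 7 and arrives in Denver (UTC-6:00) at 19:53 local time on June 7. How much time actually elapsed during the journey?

8 hours 58 minutes

Denver is 3:30 ahead of Marquesas.
Clock-face elapsed time (ignoring zones) is 12 hours 28 minutes.
Actual elapsed = 12 hours 28 minutes − 3:30 = 8 hours 58 minutes.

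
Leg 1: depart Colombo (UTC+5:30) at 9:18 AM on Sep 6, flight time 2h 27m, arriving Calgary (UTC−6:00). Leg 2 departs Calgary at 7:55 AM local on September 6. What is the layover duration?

Convert departure to UTC: 9:18 AM − 5:30 = 3:48 AM UTC on Sep 6.
Add 2 hours and 27 minutes flight time → 6:15 AM UTC.
Calgary is UTC−6:00, so local arrival = 6:15 AM − 6:00 = 12:15 AM on Sep 6.
Layover = 7:55 AM − 12:15 AM = 7 hours 40 minutes.

7 hours 40 minutes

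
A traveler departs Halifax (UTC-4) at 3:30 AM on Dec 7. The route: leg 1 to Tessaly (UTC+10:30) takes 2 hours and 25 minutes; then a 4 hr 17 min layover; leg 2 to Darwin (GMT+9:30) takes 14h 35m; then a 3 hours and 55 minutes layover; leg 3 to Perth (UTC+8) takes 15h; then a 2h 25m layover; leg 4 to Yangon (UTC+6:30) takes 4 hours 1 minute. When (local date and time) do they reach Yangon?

12:38 PM on December 9

Convert departure to UTC: 3:30 AM + 4:00 = 7:30 AM UTC on Dec 7.
Add 2 hours 25 minutes leg 1 → 9:55 AM UTC.
Add 4 hours 17 minutes layover in Tessaly → 2:12 PM UTC.
Add 14 hours and 35 minutes leg 2 → 4:47 AM UTC (Dec 8).
Add 3 hours and 55 minutes layover in Darwin → 8:42 AM UTC.
Add 15 hours leg 3 → 11:42 PM UTC.
Add 2 hours and 25 minutes layover in Perth → 2:07 AM UTC (Dec 9).
Add 4 hours and 1 minute leg 4 → 6:08 AM UTC.
Yangon is UTC+6:30, so local arrival = 6:08 AM + 6:30 = 12:38 PM on Dec 9.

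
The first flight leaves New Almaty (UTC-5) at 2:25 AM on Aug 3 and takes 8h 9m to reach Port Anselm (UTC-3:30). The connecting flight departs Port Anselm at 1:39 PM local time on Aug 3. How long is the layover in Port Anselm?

1 hour 35 minutes

Convert departure to UTC: 2:25 AM + 5:00 = 7:25 AM UTC on Aug 3.
Add 8 hours 9 minutes flight time → 3:34 PM UTC.
Port Anselm is UTC−3:30, so local arrival = 3:34 PM − 3:30 = 12:04 PM on Aug 3.
Layover = 1:39 PM − 12:04 PM = 1 hour 35 minutes.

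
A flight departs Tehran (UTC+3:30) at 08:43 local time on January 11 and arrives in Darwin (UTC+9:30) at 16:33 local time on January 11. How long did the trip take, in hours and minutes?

1 hour 50 minutes

Departure in UTC: 08:43 − 3:30 = 05:13 on Jan 11.
Arrival in UTC: 16:33 − 9:30 = 07:03 on Jan 11.
Elapsed = 07:03 − 05:13 = 1 hour 50 minutes.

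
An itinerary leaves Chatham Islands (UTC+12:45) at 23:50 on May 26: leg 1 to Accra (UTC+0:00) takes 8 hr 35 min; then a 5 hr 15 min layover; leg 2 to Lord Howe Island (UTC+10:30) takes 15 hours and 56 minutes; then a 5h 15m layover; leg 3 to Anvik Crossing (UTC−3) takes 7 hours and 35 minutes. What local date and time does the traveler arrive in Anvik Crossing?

02:41 on May 28

Convert departure to UTC: 23:50 − 12:45 = 11:05 UTC on May 26.
Add 8 hours 35 minutes leg 1 → 19:40 UTC.
Add 5 hours and 15 minutes layover in Accra → 00:55 UTC (May 27).
Add 15 hours and 56 minutes leg 2 → 16:51 UTC.
Add 5 hours 15 minutes layover in Lord Howe Island → 22:06 UTC.
Add 7 hours 35 minutes leg 3 → 05:41 UTC (May 28).
Anvik Crossing is UTC−3:00, so local arrival = 05:41 − 3:00 = 02:41 on May 28.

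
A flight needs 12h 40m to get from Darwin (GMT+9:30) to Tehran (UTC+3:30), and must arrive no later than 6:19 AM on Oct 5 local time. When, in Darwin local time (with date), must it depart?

Target arrival in UTC: 6:19 AM − 3:30 = 2:49 AM on Oct 5.
Subtract 12 hours 40 minutes → departure 2:09 PM UTC on Oct 4.
Darwin is UTC+9:30: 2:09 PM + 9:30 = 11:39 PM on Oct 4.

11:39 PM on October 4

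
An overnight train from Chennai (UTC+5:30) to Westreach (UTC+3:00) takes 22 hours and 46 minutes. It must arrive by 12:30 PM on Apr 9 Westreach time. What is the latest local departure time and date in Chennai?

Target arrival in UTC: 12:30 PM − 3:00 = 9:30 AM on Apr 9.
Subtract 22 hours and 46 minutes → departure 10:44 AM UTC on Apr 8.
Chennai is UTC+5:30: 10:44 AM + 5:30 = 4:14 PM on Apr 8.

4:14 PM on April 8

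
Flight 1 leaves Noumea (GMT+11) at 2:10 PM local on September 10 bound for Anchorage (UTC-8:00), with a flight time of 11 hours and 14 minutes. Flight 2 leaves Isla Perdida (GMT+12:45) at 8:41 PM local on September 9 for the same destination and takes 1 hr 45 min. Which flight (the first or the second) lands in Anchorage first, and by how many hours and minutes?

Flight 1 in UTC: 2:10 PM − 11:00 = 3:10 AM on Sep 10.
+11 hours 14 minutes → arrive 2:24 PM UTC on Sep 10.
Flight 2 in UTC: 8:41 PM − 12:45 = 7:56 AM on Sep 9.
+1 hour 45 minutes → arrive 9:41 AM UTC on Sep 9.
Flight 2 lands earlier by 28 hours 43 minutes.

the second, by 28 hours 43 minutes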